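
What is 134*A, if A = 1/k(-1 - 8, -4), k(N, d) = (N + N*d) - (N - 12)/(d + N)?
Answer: 871/165 ≈ 5.2788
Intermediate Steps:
k(N, d) = N + N*d - (-12 + N)/(N + d) (k(N, d) = (N + N*d) - (-12 + N)/(N + d) = N + N*d - (-12 + N)/(N + d))
A = 13/330 (A = 1/((12 + (-1 - 8)**2 - (-1 - 8) + (-1 - 8)*(-4) + (-1 - 8)*(-4)**2 - 4*(-1 - 8)**2)/((-1 - 8) - 4)) = 1/((12 + (-9)**2 - 1*(-9) - 9*(-4) - 9*16 - 4*(-9)**2)/(-9 - 4)) = 1/((12 + 81 + 9 + 36 - 144 - 4*81)/(-13)) = 1/(-(12 + 81 + 9 + 36 - 144 - 324)/13) = 1/(-1/13*(-330)) = 1/(330/13) = 13/330 ≈ 0.039394)
134*A = 134*(13/330) = 871/165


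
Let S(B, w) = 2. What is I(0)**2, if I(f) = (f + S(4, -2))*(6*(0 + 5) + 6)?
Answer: 5184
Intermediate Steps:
I(f) = 72 + 36*f (I(f) = (f + 2)*(6*(0 + 5) + 6) = (2 + f)*(6*5 + 6) = (2 + f)*(30 + 6) = (2 + f)*36 = 72 + 36*f)
I(0)**2 = (72 + 36*0)**2 = (72 + 0)**2 = 72**2 = 5184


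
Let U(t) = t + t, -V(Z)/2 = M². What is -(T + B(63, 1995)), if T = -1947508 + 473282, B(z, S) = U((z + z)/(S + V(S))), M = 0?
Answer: 140051458/95 ≈ 1.4742e+6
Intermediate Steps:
V(Z) = 0 (V(Z) = -2*0² = -2*0 = 0)
U(t) = 2*t
B(z, S) = 4*z/S (B(z, S) = 2*((z + z)/(S + 0)) = 2*((2*z)/S) = 2*(2*z/S) = 4*z/S)
T = -1474226
-(T + B(63, 1995)) = -(-1474226 + 4*63/1995) = -(-1474226 + 4*63*(1/1995)) = -(-1474226 + 12/95) = -1*(-140051458/95) = 140051458/95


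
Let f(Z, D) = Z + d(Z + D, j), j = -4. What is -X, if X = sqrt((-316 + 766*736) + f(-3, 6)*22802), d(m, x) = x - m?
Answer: -4*sqrt(20965) ≈ -579.17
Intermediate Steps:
f(Z, D) = -4 - D (f(Z, D) = Z + (-4 - (Z + D)) = Z + (-4 - (D + Z)) = Z + (-4 + (-D - Z)) = Z + (-4 - D - Z) = -4 - D)
X = 4*sqrt(20965) (X = sqrt((-316 + 766*736) + (-4 - 1*6)*22802) = sqrt((-316 + 563776) + (-4 - 6)*22802) = sqrt(563460 - 10*22802) = sqrt(563460 - 228020) = sqrt(335440) = 4*sqrt(20965) ≈ 579.17)
-X = -4*sqrt(20965)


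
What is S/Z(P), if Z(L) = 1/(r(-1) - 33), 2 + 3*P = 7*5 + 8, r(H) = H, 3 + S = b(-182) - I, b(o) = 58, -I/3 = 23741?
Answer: -2423452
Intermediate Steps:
I = -71223 (I = -3*23741 = -71223)
S = 71278 (S = -3 + (58 - 1*(-71223)) = -3 + (58 + 71223) = -3 + 71281 = 71278)
P = 41/3 (P = -⅔ + (7*5 + 8)/3 = -⅔ + (35 + 8)/3 = -⅔ + (⅓)*43 = -⅔ + 43/3 = 41/3 ≈ 13.667)
Z(L) = -1/34 (Z(L) = 1/(-1 - 33) = 1/(-34) = -1/34)
S/Z(P) = 71278/(-1/34) = 71278*(-34) = -2423452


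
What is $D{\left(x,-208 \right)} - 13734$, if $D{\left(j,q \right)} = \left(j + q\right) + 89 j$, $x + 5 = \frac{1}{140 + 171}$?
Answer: $- \frac{4475822}{311} \approx -14392.0$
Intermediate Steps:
$x = - \frac{1554}{311}$ ($x = -5 + \frac{1}{140 + 171} = -5 + \frac{1}{311} = - \frac{1554}{311} \approx -4.9968$)
$D{\left(j,q \right)} = q + 90 j$
$D{\left(x,-208 \right)} - 13734 = \left(-208 + 90 \left(- \frac{1554}{311}\right)\right) - 13734 = \left(-208 - \frac{139860}{311}\right) - 13734 = - \frac{204548}{311} - 13734 = - \frac{4475822}{311}$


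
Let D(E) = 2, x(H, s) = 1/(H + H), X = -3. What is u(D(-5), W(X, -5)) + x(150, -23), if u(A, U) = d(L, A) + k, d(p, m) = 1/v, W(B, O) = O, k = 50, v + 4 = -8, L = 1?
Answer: 1248/25 ≈ 49.920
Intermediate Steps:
v = -12 (v = -4 - 8 = -12)
d(p, m) = -1/12 (d(p, m) = 1/(-12) = -1/12)
x(H, s) = 1/(2*H)
u(A, U) = 599/12 (u(A, U) = -1/12 + 50 = 599/12)
u(D(-5), W(X, -5)) + x(150, -23) = 599/12 + (½)/150 = 599/12 + (½)*(1/150) = 599/12 + 1/300 = 1248/25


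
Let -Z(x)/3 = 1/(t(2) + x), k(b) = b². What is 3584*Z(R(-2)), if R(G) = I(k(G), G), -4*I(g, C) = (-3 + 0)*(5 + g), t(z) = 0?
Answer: -14336/9 ≈ -1592.9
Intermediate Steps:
I(g, C) = 15/4 + 3*g/4 (I(g, C) = -(-3 + 0)*(5 + g)/4 = -(-3)*(5 + g)/4 = -(-15 - 3*g)/4 = 15/4 + 3*g/4)
R(G) = 15/4 + 3*G²/4
Z(x) = -3/x (Z(x) = -3/(0 + x) = -3/x)
3584*Z(R(-2)) = 3584*(-3/(15/4 + (¾)*(-2)²)) = 3584*(-3/(15/4 + (¾)*4)) = 3584*(-3/(15/4 + 3)) = 3584*(-3/27/4) = 3584*(-3*4/27) = 3584*(-4/9) = -14336/9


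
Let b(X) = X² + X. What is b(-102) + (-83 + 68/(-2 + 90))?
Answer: 224835/22 ≈ 10220.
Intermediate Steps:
b(X) = X + X²
b(-102) + (-83 + 68/(-2 + 90)) = -102*(1 - 102) + (-83 + 68/(-2 + 90)) = -102*(-101) + (-83 + 68/88) = 10302 + (-83 + (1/88)*68) = 10302 + (-83 + 17/22) = 10302 - 1809/22 = 224835/22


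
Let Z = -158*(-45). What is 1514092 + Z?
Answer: 1521202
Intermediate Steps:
Z = 7110
1514092 + Z = 1514092 + 7110 = 1521202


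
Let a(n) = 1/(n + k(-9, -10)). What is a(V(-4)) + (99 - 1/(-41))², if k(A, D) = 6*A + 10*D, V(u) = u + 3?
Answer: 2554956319/260555 ≈ 9805.8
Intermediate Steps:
V(u) = 3 + u
a(n) = 1/(-154 + n) (a(n) = 1/(n + (6*(-9) + 10*(-10))) = 1/(n + (-54 - 100)) = 1/(n - 154) = 1/(-154 + n))
a(V(-4)) + (99 - 1/(-41))² = 1/(-154 + (3 - 4)) + (99 - 1/(-41))² = 1/(-154 - 1) + (99 - 1*(-1/41))² = 1/(-155) + (99 + 1/41)² = -1/155 + (4060/41)² = -1/155 + 16483600/1681 = 2554956319/260555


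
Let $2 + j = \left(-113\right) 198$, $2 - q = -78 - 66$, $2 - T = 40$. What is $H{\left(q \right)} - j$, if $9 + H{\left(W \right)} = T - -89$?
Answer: $22418$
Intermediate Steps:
$T = -38$ ($T = 2 - 40 = -38$)
$q = 146$ ($q = 2 - \left(-78 - 66\right) = 2 - -144 = 2 + 144 = 146$)
$H{\left(W \right)} = 42$ ($H{\left(W \right)} = -9 - -51 = -9 + \left(-38 + 89\right) = -9 + 51 = 42$)
$j = -22376$ ($j = -2 - 22374 = -22376$)
$H{\left(q \right)} - j = 42 - -22376 = 42 + 22376 = 22418$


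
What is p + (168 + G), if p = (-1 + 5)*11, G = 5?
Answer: 217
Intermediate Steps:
p = 44 (p = 4*11 = 44)
p + (168 + G) = 44 + (168 + 5) = 44 + 173 = 217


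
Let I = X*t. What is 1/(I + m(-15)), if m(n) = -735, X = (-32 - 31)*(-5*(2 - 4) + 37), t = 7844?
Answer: -1/23226819 ≈ -4.3054e-8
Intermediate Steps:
X = -2961 (X = -63*(-5*(-2) + 37) = -63*(10 + 37) = -63*47 = -2961)
I = -23226084 (I = -2961*7844 = -23226084)
1/(I + m(-15)) = 1/(-23226084 - 735) = 1/(-23226819) = -1/23226819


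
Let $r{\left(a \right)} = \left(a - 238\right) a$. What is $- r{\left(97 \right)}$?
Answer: $13677$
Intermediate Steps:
$r{\left(a \right)} = a \left(-238 + a\right)$ ($r{\left(a \right)} = \left(-238 + a\right) a = a \left(-238 + a\right)$)
$- r{\left(97 \right)} = - 97 \left(-238 + 97\right) = - 97 \left(-141\right) = \left(-1\right) \left(-13677\right) = 13677$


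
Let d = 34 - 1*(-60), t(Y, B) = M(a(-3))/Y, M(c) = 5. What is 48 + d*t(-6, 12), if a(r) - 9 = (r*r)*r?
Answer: -91/3 ≈ -30.333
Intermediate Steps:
a(r) = 9 + r**3 (a(r) = 9 + (r*r)*r = 9 + r**2*r = 9 + r**3)
t(Y, B) = 5/Y
d = 94 (d = 34 + 60 = 94)
48 + d*t(-6, 12) = 48 + 94*(5/(-6)) = 48 + 94*(5*(-1/6)) = 48 + 94*(-5/6) = 48 - 235/3 = -91/3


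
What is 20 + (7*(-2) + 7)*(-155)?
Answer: 1105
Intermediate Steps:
20 + (7*(-2) + 7)*(-155) = 20 + (-14 + 7)*(-155) = 20 - 7*(-155) = 20 + 1085 = 1105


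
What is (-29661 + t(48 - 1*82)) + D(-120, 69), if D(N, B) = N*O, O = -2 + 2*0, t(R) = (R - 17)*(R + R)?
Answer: -25953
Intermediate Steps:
t(R) = 2*R*(-17 + R) (t(R) = (-17 + R)*(2*R) = 2*R*(-17 + R))
O = -2 (O = -2 + 0 = -2)
D(N, B) = -2*N (D(N, B) = N*(-2) = -2*N)
(-29661 + t(48 - 1*82)) + D(-120, 69) = (-29661 + 2*(48 - 1*82)*(-17 + (48 - 1*82))) - 2*(-120) = (-29661 + 2*(48 - 82)*(-17 + (48 - 82))) + 240 = (-29661 + 2*(-34)*(-17 - 34)) + 240 = (-29661 + 2*(-34)*(-51)) + 240 = (-29661 + 3468) + 240 = -26193 + 240 = -25953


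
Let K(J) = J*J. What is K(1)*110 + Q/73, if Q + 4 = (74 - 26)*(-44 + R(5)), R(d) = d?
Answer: 6154/73 ≈ 84.301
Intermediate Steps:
K(J) = J²
Q = -1876 (Q = -4 + (74 - 26)*(-44 + 5) = -4 + 48*(-39) = -4 - 1872 = -1876)
K(1)*110 + Q/73 = 1²*110 - 1876/73 = 1*110 - 1876*1/73 = 110 - 1876/73 = 6154/73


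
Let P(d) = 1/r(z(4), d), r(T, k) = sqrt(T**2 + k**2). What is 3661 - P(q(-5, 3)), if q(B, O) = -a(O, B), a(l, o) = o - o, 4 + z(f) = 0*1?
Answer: 14643/4 ≈ 3660.8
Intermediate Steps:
z(f) = -4 (z(f) = -4 + 0*1 = -4 + 0 = -4)
a(l, o) = 0
q(B, O) = 0 (q(B, O) = -1*0 = 0)
P(d) = 1/sqrt(16 + d**2) (P(d) = 1/(sqrt((-4)**2 + d**2)) = 1/(sqrt(16 + d**2)) = 1/sqrt(16 + d**2))
3661 - P(q(-5, 3)) = 3661 - 1/sqrt(16 + 0**2) = 3661 - 1/sqrt(16 + 0) = 3661 - 1/sqrt(16) = 3661 - 1*1/4 = 3661 - 1/4 = 14643/4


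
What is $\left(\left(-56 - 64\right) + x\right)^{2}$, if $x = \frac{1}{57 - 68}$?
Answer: $\frac{1745041}{121} \approx 14422.0$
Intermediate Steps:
$x = - \frac{1}{11}$ ($x = \frac{1}{-11} = - \frac{1}{11} \approx -0.090909$)
$\left(\left(-56 - 64\right) + x\right)^{2} = \left(\left(-56 - 64\right) - \frac{1}{11}\right)^{2} = \left(-120 - \frac{1}{11}\right)^{2} = \left(- \frac{1321}{11}\right)^{2} = \frac{1745041}{121}$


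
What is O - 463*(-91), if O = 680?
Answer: 42813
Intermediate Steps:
O - 463*(-91) = 680 - 463*(-91) = 680 + 42133 = 42813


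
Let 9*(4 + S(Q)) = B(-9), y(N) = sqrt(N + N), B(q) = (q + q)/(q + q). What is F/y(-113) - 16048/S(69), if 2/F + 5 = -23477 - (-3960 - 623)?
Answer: 144432/35 + I*sqrt(226)/2135587 ≈ 4126.6 + 7.0394e-6*I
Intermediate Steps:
B(q) = 1 (B(q) = (2*q)/((2*q)) = (2*q)*(1/(2*q)) = 1)
F = -2/18899 (F = 2/(-5 + (-23477 - (-3960 - 623))) = 2/(-5 + (-23477 - 1*(-4583))) = 2/(-5 + (-23477 + 4583)) = 2/(-5 - 18894) = 2/(-18899) = 2*(-1/18899) = -2/18899 ≈ -0.00010583)
y(N) = sqrt(2)*sqrt(N) (y(N) = sqrt(2*N) = sqrt(2)*sqrt(N))
S(Q) = -35/9 (S(Q) = -4 + (1/9)*1 = -4 + 1/9 = -35/9)
F/y(-113) - 16048/S(69) = -2*(-I*sqrt(226)/226)/18899 - 16048/(-35/9) = -2*(-I*sqrt(226)/226)/18899 - 16048*(-9/35) = -2*(-I*sqrt(226)/226)/18899 + 144432/35 = -(-1)*I*sqrt(226)/2135587 + 144432/35 = I*sqrt(226)/2135587 + 144432/35 = 144432/35 + I*sqrt(226)/2135587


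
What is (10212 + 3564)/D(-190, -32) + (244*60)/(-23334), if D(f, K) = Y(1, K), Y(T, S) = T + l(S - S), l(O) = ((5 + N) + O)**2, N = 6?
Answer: 26638592/237229 ≈ 112.29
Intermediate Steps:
l(O) = (11 + O)**2 (l(O) = ((5 + 6) + O)**2 = (11 + O)**2)
Y(T, S) = 121 + T (Y(T, S) = T + (11 + (S - S))**2 = T + (11 + 0)**2 = T + 11**2 = T + 121 = 121 + T)
D(f, K) = 122 (D(f, K) = 121 + 1 = 122)
(10212 + 3564)/D(-190, -32) + (244*60)/(-23334) = (10212 + 3564)/122 + (244*60)/(-23334) = 13776*(1/122) + 14640*(-1/23334) = 6888/61 - 2440/3889 = 26638592/237229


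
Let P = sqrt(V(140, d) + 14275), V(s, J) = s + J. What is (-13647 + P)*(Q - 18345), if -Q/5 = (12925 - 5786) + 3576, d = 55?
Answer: 981492240 - 71920*sqrt(14470) ≈ 9.7284e+8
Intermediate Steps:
V(s, J) = J + s
P = sqrt(14470) (P = sqrt((55 + 140) + 14275) = sqrt(195 + 14275) = sqrt(14470) ≈ 120.29)
Q = -53575 (Q = -5*((12925 - 5786) + 3576) = -5*(7139 + 3576) = -5*10715 = -53575)
(-13647 + P)*(Q - 18345) = (-13647 + sqrt(14470))*(-53575 - 18345) = (-13647 + sqrt(14470))*(-71920) = 981492240 - 71920*sqrt(14470)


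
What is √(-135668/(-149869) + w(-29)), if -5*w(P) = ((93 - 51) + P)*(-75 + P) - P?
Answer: √149085954707315/749345 ≈ 16.294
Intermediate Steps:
w(P) = P/5 - (-75 + P)*(42 + P)/5 (w(P) = -(((93 - 51) + P)*(-75 + P) - P)/5 = -((42 + P)*(-75 + P) - P)/5 = -((-75 + P)*(42 + P) - P)/5 = -(-P + (-75 + P)*(42 + P))/5 = P/5 - (-75 + P)*(42 + P)/5)
√(-135668/(-149869) + w(-29)) = √(-135668/(-149869) + (630 - ⅕*(-29)² + (34/5)*(-29))) = √(-135668*(-1/149869) + (630 - ⅕*841 - 986/5)) = √(135668/149869 + (630 - 841/5 - 986/5)) = √(135668/149869 + 1323/5) = √(198955027/749345) = √149085954707315/749345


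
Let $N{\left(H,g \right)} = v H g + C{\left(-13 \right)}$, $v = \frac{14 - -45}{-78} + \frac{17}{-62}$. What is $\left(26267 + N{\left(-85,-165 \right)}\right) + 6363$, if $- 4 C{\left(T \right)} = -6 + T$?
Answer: $\frac{29307017}{1612} \approx 18181.0$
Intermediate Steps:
$C{\left(T \right)} = \frac{3}{2} - \frac{T}{4}$ ($C{\left(T \right)} = - \frac{-6 + T}{4} = \frac{3}{2} - \frac{T}{4}$)
$v = - \frac{1246}{1209}$ ($v = \left(14 + 45\right) \left(- \frac{1}{78}\right) + 17 \left(- \frac{1}{62}\right) = 59 \left(- \frac{1}{78}\right) - \frac{17}{62} = - \frac{59}{78} - \frac{17}{62} = - \frac{1246}{1209} \approx -1.0306$)
$N{\left(H,g \right)} = \frac{19}{4} - \frac{1246 H g}{1209}$ ($N{\left(H,g \right)} = - \frac{1246 H}{1209} g + \left(\frac{3}{2} - - \frac{13}{4}\right) = - \frac{1246 H g}{1209} + \left(\frac{3}{2} + \frac{13}{4}\right) = - \frac{1246 H g}{1209} + \frac{19}{4} = \frac{19}{4} - \frac{1246 H g}{1209}$)
$\left(26267 + N{\left(-85,-165 \right)}\right) + 6363 = \left(26267 + \left(\frac{19}{4} - \left(- \frac{105910}{1209}\right) \left(-165\right)\right)\right) + 6363 = \left(26267 + \left(\frac{19}{4} - \frac{5825050}{403}\right)\right) + 6363 = \left(26267 - \frac{23292543}{1612}\right) + 6363 = \frac{19049861}{1612} + 6363 = \frac{29307017}{1612}$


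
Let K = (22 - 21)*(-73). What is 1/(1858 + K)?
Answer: 1/1785 ≈ 0.00056022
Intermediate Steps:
K = -73 (K = 1*(-73) = -73)
1/(1858 + K) = 1/(1858 - 73) = 1/1785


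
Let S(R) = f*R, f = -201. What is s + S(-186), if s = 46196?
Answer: 83582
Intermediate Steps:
S(R) = -201*R
s + S(-186) = 46196 - 201*(-186) = 46196 + 37386 = 83582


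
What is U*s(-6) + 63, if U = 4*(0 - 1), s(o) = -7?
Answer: 91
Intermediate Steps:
U = -4 (U = 4*(-1) = -4)
U*s(-6) + 63 = -4*(-7) + 63 = 28 + 63 = 91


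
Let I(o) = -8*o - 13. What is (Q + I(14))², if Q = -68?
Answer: 37249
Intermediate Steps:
I(o) = -13 - 8*o
(Q + I(14))² = (-68 + (-13 - 8*14))² = (-68 + (-13 - 112))² = (-68 - 125)² = (-193)² = 37249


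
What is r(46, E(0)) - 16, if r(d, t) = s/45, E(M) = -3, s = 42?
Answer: -226/15 ≈ -15.067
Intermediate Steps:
r(d, t) = 14/15 (r(d, t) = 42/45 = 42*(1/45) = 14/15)
r(46, E(0)) - 16 = 14/15 - 16 = -226/15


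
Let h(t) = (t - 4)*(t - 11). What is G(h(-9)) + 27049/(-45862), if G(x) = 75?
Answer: 3412601/45862 ≈ 74.410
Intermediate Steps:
h(t) = (-11 + t)*(-4 + t) (h(t) = (-4 + t)*(-11 + t) = (-11 + t)*(-4 + t))
G(h(-9)) + 27049/(-45862) = 75 + 27049/(-45862) = 75 + 27049*(-1/45862) = 75 - 27049/45862 = 3412601/45862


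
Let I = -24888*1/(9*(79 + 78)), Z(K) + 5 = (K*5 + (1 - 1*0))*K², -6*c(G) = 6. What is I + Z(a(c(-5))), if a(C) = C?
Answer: -12535/471 ≈ -26.614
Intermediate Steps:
c(G) = -1 (c(G) = -⅙*6 = -1)
Z(K) = -5 + K²*(1 + 5*K) (Z(K) = -5 + (K*5 + (1 - 1*0))*K² = -5 + (5*K + (1 + 0))*K² = -5 + (5*K + 1)*K² = -5 + (1 + 5*K)*K² = -5 + K²*(1 + 5*K))
I = -8296/471 (I = -24888/(157*9) = -24888/1413 = -24888*1/1413 = -8296/471 ≈ -17.614)
I + Z(a(c(-5))) = -8296/471 + (-5 + (-1)² + 5*(-1)³) = -8296/471 + (-5 + 1 + 5*(-1)) = -8296/471 + (-5 + 1 - 5) = -8296/471 - 9 = -12535/471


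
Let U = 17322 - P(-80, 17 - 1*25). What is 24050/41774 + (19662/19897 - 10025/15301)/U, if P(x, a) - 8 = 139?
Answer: 62878745964454294/109214481319697325 ≈ 0.57574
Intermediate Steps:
P(x, a) = 147 (P(x, a) = 8 + 139 = 147)
U = 17175 (U = 17322 - 1*147 = 17322 - 147 = 17175)
24050/41774 + (19662/19897 - 10025/15301)/U = 24050/41774 + (19662/19897 - 10025/15301)/17175 = 24050*(1/41774) + (19662*(1/19897) - 10025*1/15301)*(1/17175) = 12025/20887 + (19662/19897 - 10025/15301)*(1/17175) = 12025/20887 + (101380837/304443997)*(1/17175) = 12025/20887 + 101380837/5228825648475 = 62878745964454294/109214481319697325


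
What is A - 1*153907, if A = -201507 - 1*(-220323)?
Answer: -135091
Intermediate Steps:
A = 18816 (A = -201507 + 220323 = 18816)
A - 1*153907 = 18816 - 1*153907 = 18816 - 153907 = -135091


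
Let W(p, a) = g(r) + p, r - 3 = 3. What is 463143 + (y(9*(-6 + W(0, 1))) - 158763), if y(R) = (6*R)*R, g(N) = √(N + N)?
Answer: 327708 - 11664*√3 ≈ 3.0751e+5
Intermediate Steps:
r = 6 (r = 3 + 3 = 6)
g(N) = √2*√N (g(N) = √(2*N) = √2*√N)
W(p, a) = p + 2*√3 (W(p, a) = √2*√6 + p = 2*√3 + p = p + 2*√3)
y(R) = 6*R²
463143 + (y(9*(-6 + W(0, 1))) - 158763) = 463143 + (6*(9*(-6 + (0 + 2*√3)))² - 158763) = 463143 + (6*(9*(-6 + 2*√3))² - 158763) = 463143 + (6*(-54 + 18*√3)² - 158763) = 463143 + (-158763 + 6*(-54 + 18*√3)²) = 304380 + 6*(-54 + 18*√3)²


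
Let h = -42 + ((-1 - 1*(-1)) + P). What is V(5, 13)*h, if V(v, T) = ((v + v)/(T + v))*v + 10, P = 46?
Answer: 460/9 ≈ 51.111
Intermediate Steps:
V(v, T) = 10 + 2*v²/(T + v) (V(v, T) = ((2*v)/(T + v))*v + 10 = (2*v/(T + v))*v + 10 = 2*v²/(T + v) + 10 = 10 + 2*v²/(T + v))
h = 4 (h = -42 + ((-1 - 1*(-1)) + 46) = -42 + ((-1 + 1) + 46) = -42 + (0 + 46) = -42 + 46 = 4)
V(5, 13)*h = (2*(5² + 5*13 + 5*5)/(13 + 5))*4 = (2*(25 + 65 + 25)/18)*4 = (2*(1/18)*115)*4 = (115/9)*4 = 460/9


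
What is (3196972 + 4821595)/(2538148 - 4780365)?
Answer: -8018567/2242217 ≈ -3.5762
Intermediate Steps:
(3196972 + 4821595)/(2538148 - 4780365) = 8018567/(-2242217) = 8018567*(-1/2242217) = -8018567/2242217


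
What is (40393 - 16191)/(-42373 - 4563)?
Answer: -12101/23468 ≈ -0.51564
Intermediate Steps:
(40393 - 16191)/(-42373 - 4563) = 24202/(-46936) = 24202*(-1/46936) = -12101/23468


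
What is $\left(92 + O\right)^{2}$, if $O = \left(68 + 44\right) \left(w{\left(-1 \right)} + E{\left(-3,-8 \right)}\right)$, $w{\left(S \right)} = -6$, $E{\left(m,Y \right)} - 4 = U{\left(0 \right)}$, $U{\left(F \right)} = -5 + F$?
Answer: $478864$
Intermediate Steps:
$E{\left(m,Y \right)} = -1$ ($E{\left(m,Y \right)} = 4 + \left(-5 + 0\right) = 4 - 5 = -1$)
$O = -784$ ($O = \left(68 + 44\right) \left(-6 - 1\right) = 112 \left(-7\right) = -784$)
$\left(92 + O\right)^{2} = \left(92 - 784\right)^{2} = \left(-692\right)^{2} = 478864$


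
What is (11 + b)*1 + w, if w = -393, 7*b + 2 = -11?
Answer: -2687/7 ≈ -383.86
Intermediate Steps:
b = -13/7 (b = -2/7 + (⅐)*(-11) = -2/7 - 11/7 = -13/7 ≈ -1.8571)
(11 + b)*1 + w = (11 - 13/7)*1 - 393 = (64/7)*1 - 393 = 64/7 - 393 = -2687/7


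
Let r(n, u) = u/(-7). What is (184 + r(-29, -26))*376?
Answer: 494064/7 ≈ 70581.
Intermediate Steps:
r(n, u) = -u/7 (r(n, u) = u*(-⅐) = -u/7)
(184 + r(-29, -26))*376 = (184 - ⅐*(-26))*376 = (184 + 26/7)*376 = (1314/7)*376 = 494064/7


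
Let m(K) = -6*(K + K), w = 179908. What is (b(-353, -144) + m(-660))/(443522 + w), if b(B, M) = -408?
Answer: 1252/103905 ≈ 0.012049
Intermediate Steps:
m(K) = -12*K
(b(-353, -144) + m(-660))/(443522 + w) = (-408 - 12*(-660))/(443522 + 179908) = (-408 + 7920)/623430 = 7512*(1/623430) = 1252/103905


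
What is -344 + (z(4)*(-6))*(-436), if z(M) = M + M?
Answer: 20584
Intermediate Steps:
z(M) = 2*M
-344 + (z(4)*(-6))*(-436) = -344 + ((2*4)*(-6))*(-436) = -344 + (8*(-6))*(-436) = -344 - 48*(-436) = -344 + 20928 = 20584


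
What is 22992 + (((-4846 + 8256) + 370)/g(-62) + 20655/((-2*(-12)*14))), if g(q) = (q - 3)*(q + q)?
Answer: 1040562735/45136 ≈ 23054.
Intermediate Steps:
g(q) = 2*q*(-3 + q) (g(q) = (-3 + q)*(2*q) = 2*q*(-3 + q))
22992 + (((-4846 + 8256) + 370)/g(-62) + 20655/((-2*(-12)*14))) = 22992 + (((-4846 + 8256) + 370)/((2*(-62)*(-3 - 62))) + 20655/((-2*(-12)*14))) = 22992 + ((3410 + 370)/((2*(-62)*(-65))) + 20655/((24*14))) = 22992 + (3780/8060 + 20655/336) = 22992 + (3780*(1/8060) + 20655*(1/336)) = 22992 + (189/403 + 6885/112) = 22992 + 2795823/45136 = 1040562735/45136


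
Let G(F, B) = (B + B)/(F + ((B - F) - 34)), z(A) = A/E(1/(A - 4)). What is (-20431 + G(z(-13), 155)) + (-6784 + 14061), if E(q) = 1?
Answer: -1591324/121 ≈ -13151.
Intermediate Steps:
z(A) = A (z(A) = A/1 = A*1 = A)
G(F, B) = 2*B/(-34 + B) (G(F, B) = (2*B)/(F + (-34 + B - F)) = (2*B)/(-34 + B) = 2*B/(-34 + B))
(-20431 + G(z(-13), 155)) + (-6784 + 14061) = (-20431 + 2*155/(-34 + 155)) + (-6784 + 14061) = (-20431 + 2*155/121) + 7277 = (-20431 + 2*155*(1/121)) + 7277 = (-20431 + 310/121) + 7277 = -2471841/121 + 7277 = -1591324/121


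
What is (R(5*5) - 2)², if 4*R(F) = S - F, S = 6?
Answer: 729/16 ≈ 45.563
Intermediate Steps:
R(F) = 3/2 - F/4 (R(F) = (6 - F)/4 = 3/2 - F/4)
(R(5*5) - 2)² = ((3/2 - 5*5/4) - 2)² = ((3/2 - ¼*25) - 2)² = ((3/2 - 25/4) - 2)² = (-19/4 - 2)² = (-27/4)² = 729/16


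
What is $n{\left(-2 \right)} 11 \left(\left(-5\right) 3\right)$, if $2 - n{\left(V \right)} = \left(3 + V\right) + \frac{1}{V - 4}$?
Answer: $- \frac{385}{2} \approx -192.5$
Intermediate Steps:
$n{\left(V \right)} = -1 - V - \frac{1}{-4 + V}$ ($n{\left(V \right)} = 2 - \left(\left(3 + V\right) + \frac{1}{V - 4}\right) = 2 - \left(\left(3 + V\right) + \frac{1}{-4 + V}\right) = 2 - \left(3 + V + \frac{1}{-4 + V}\right) = -1 - V - \frac{1}{-4 + V}$)
$n{\left(-2 \right)} 11 \left(\left(-5\right) 3\right) = \frac{3 - \left(-2\right)^{2} + 3 \left(-2\right)}{-4 - 2} \cdot 11 \left(\left(-5\right) 3\right) = \frac{3 - 4 - 6}{-6} \cdot 11 \left(-15\right) = - \frac{3 - 4 - 6}{6} \cdot 11 \left(-15\right) = \left(- \frac{1}{6}\right) \left(-7\right) 11 \left(-15\right) = \frac{7}{6} \cdot 11 \left(-15\right) = \frac{77}{6} \left(-15\right) = - \frac{385}{2}$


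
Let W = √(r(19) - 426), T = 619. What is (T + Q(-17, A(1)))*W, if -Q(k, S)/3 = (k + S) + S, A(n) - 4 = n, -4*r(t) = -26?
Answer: 320*I*√1678 ≈ 13108.0*I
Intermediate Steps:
r(t) = 13/2 (r(t) = -¼*(-26) = 13/2)
A(n) = 4 + n
Q(k, S) = -6*S - 3*k (Q(k, S) = -3*((k + S) + S) = -3*((S + k) + S) = -3*(k + 2*S) = -6*S - 3*k)
W = I*√1678/2 (W = √(13/2 - 426) = √(-839/2) = I*√1678/2 ≈ 20.482*I)
(T + Q(-17, A(1)))*W = (619 + (-6*(4 + 1) - 3*(-17)))*(I*√1678/2) = (619 + (-6*5 + 51))*(I*√1678/2) = (619 + (-30 + 51))*(I*√1678/2) = (619 + 21)*(I*√1678/2) = 640*(I*√1678/2) = 320*I*√1678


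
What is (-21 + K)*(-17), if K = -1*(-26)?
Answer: -85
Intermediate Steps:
K = 26
(-21 + K)*(-17) = (-21 + 26)*(-17) = 5*(-17) = -85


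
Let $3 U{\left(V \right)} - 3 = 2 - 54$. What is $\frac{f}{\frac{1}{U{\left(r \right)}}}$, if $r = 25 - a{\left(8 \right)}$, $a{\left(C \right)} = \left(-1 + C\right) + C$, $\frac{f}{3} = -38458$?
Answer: $1884442$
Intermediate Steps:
$f = -115374$ ($f = 3 \left(-38458\right) = -115374$)
$a{\left(C \right)} = -1 + 2 C$
$r = 10$ ($r = 25 - \left(-1 + 2 \cdot 8\right) = 25 - \left(-1 + 16\right) = 25 - 15 = 10$)
$U{\left(V \right)} = - \frac{49}{3}$ ($U{\left(V \right)} = 1 + \frac{2 - 54}{3} = 1 + \frac{1}{3} \left(-52\right) = 1 - \frac{52}{3} = - \frac{49}{3}$)
$\frac{f}{\frac{1}{U{\left(r \right)}}} = - \frac{115374}{\frac{1}{- \frac{49}{3}}} = - \frac{115374}{- \frac{3}{49}} = \left(-115374\right) \left(- \frac{49}{3}\right) = 1884442$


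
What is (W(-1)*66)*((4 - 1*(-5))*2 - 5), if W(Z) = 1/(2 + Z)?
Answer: 858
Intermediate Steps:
(W(-1)*66)*((4 - 1*(-5))*2 - 5) = (66/(2 - 1))*((4 - 1*(-5))*2 - 5) = (66/1)*((4 + 5)*2 - 5) = (1*66)*(9*2 - 5) = 66*(18 - 5) = 66*13 = 858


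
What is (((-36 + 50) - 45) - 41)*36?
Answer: -2592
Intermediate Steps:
(((-36 + 50) - 45) - 41)*36 = ((14 - 45) - 41)*36 = (-31 - 41)*36 = -72*36 = -2592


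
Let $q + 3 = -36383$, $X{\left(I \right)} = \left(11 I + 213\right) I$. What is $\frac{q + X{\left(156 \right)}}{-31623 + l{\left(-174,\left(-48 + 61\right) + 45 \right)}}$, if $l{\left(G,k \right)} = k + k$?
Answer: $- \frac{264538}{31507} \approx -8.3962$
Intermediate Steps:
$l{\left(G,k \right)} = 2 k$
$X{\left(I \right)} = I \left(213 + 11 I\right)$ ($X{\left(I \right)} = \left(213 + 11 I\right) I = I \left(213 + 11 I\right)$)
$q = -36386$ ($q = -3 - 36383 = -36386$)
$\frac{q + X{\left(156 \right)}}{-31623 + l{\left(-174,\left(-48 + 61\right) + 45 \right)}} = \frac{-36386 + 156 \left(213 + 11 \cdot 156\right)}{-31623 + 2 \left(\left(-48 + 61\right) + 45\right)} = \frac{-36386 + 156 \left(213 + 1716\right)}{-31623 + 2 \left(13 + 45\right)} = \frac{-36386 + 156 \cdot 1929}{-31623 + 2 \cdot 58} = \frac{-36386 + 300924}{-31623 + 116} = \frac{264538}{-31507} = 264538 \left(- \frac{1}{31507}\right) = - \frac{264538}{31507}$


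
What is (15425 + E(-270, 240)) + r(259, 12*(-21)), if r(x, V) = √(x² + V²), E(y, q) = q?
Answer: 15665 + 7*√2665 ≈ 16026.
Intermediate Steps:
r(x, V) = √(V² + x²)
(15425 + E(-270, 240)) + r(259, 12*(-21)) = (15425 + 240) + √((12*(-21))² + 259²) = 15665 + √((-252)² + 67081) = 15665 + √(63504 + 67081) = 15665 + √130585 = 15665 + 7*√2665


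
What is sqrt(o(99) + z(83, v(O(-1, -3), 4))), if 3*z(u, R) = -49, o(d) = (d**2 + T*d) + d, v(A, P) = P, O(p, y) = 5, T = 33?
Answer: 2*sqrt(29589)/3 ≈ 114.68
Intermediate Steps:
o(d) = d**2 + 34*d (o(d) = (d**2 + 33*d) + d = d**2 + 34*d)
z(u, R) = -49/3 (z(u, R) = (1/3)*(-49) = -49/3)
sqrt(o(99) + z(83, v(O(-1, -3), 4))) = sqrt(99*(34 + 99) - 49/3) = sqrt(99*133 - 49/3) = sqrt(13167 - 49/3) = sqrt(39452/3) = 2*sqrt(29589)/3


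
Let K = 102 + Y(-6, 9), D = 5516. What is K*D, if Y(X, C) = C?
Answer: 612276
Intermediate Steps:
K = 111 (K = 102 + 9 = 111)
K*D = 111*5516 = 612276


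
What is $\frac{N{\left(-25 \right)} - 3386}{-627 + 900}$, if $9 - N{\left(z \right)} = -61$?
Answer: $- \frac{3316}{273} \approx -12.147$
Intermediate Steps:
$N{\left(z \right)} = 70$ ($N{\left(z \right)} = 9 - -61 = 9 + 61 = 70$)
$\frac{N{\left(-25 \right)} - 3386}{-627 + 900} = \frac{70 - 3386}{-627 + 900} = - \frac{3316}{273}$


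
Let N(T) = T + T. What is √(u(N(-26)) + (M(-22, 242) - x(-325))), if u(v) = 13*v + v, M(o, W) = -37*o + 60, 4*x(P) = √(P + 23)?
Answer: √(584 - I*√302)/2 ≈ 12.084 - 0.17976*I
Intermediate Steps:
x(P) = √(23 + P)/4 (x(P) = √(P + 23)/4 = √(23 + P)/4)
N(T) = 2*T
M(o, W) = 60 - 37*o
u(v) = 14*v
√(u(N(-26)) + (M(-22, 242) - x(-325))) = √(14*(2*(-26)) + ((60 - 37*(-22)) - √(23 - 325)/4)) = √(14*(-52) + ((60 + 814) - √(-302)/4)) = √(-728 + (874 - I*√302/4)) = √(146 - I*√302/4)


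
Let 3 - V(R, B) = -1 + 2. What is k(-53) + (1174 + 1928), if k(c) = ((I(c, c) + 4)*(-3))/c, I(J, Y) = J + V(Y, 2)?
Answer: 164265/53 ≈ 3099.3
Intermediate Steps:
V(R, B) = 2 (V(R, B) = 3 - (-1 + 2) = 3 - 1*1 = 3 - 1 = 2)
I(J, Y) = 2 + J (I(J, Y) = J + 2 = 2 + J)
k(c) = (-18 - 3*c)/c (k(c) = (((2 + c) + 4)*(-3))/c = ((6 + c)*(-3))/c = (-18 - 3*c)/c)
k(-53) + (1174 + 1928) = (-3 - 18/(-53)) + (1174 + 1928) = (-3 - 18*(-1/53)) + 3102 = (-3 + 18/53) + 3102 = -141/53 + 3102 = 164265/53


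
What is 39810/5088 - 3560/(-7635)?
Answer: 10735421/1294896 ≈ 8.2906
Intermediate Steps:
39810/5088 - 3560/(-7635) = 39810*(1/5088) - 3560*(-1/7635) = 6635/848 + 712/1527 = 10735421/1294896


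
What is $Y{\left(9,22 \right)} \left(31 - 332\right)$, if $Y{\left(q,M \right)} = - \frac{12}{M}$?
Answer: $\frac{1806}{11} \approx 164.18$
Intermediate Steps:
$Y{\left(9,22 \right)} \left(31 - 332\right) = - \frac{12}{22} \left(31 - 332\right) = \left(-12\right) \frac{1}{22} \left(-301\right) = \left(- \frac{6}{11}\right) \left(-301\right) = \frac{1806}{11}$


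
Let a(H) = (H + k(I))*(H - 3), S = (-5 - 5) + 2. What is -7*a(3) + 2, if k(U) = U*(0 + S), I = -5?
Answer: 2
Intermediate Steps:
S = -8 (S = -10 + 2 = -8)
k(U) = -8*U (k(U) = U*(0 - 8) = U*(-8) = -8*U)
a(H) = (-3 + H)*(40 + H) (a(H) = (H - 8*(-5))*(H - 3) = (H + 40)*(-3 + H) = (40 + H)*(-3 + H) = (-3 + H)*(40 + H))
-7*a(3) + 2 = -7*(-120 + 3**2 + 37*3) + 2 = -7*(-120 + 9 + 111) + 2 = -7*0 + 2 = 0 + 2 = 2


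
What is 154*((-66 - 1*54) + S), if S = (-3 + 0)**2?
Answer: -17094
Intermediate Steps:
S = 9 (S = (-3)**2 = 9)
154*((-66 - 1*54) + S) = 154*((-66 - 1*54) + 9) = 154*((-66 - 54) + 9) = 154*(-120 + 9) = 154*(-111) = -17094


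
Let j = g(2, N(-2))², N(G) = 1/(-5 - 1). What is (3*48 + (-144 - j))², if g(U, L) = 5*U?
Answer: 10000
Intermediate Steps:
N(G) = -⅙ (N(G) = 1/(-6) = -⅙)
j = 100 (j = (5*2)² = 10² = 100)
(3*48 + (-144 - j))² = (3*48 + (-144 - 1*100))² = (144 + (-144 - 100))² = (144 - 244)² = (-100)² = 10000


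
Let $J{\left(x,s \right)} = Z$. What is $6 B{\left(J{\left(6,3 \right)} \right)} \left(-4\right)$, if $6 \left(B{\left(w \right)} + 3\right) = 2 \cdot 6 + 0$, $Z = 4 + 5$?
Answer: $24$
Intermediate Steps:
$Z = 9$
$J{\left(x,s \right)} = 9$
$B{\left(w \right)} = -1$ ($B{\left(w \right)} = -3 + \frac{2 \cdot 6 + 0}{6} = -3 + \frac{12 + 0}{6} = -3 + \frac{1}{6} \cdot 12 = -3 + 2 = -1$)
$6 B{\left(J{\left(6,3 \right)} \right)} \left(-4\right) = 6 \left(-1\right) \left(-4\right) = \left(-6\right) \left(-4\right) = 24$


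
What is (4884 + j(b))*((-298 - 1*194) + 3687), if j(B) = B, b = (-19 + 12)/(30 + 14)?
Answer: 686570355/44 ≈ 1.5604e+7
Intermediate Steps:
b = -7/44 ≈ -0.15909
(4884 + j(b))*((-298 - 1*194) + 3687) = (4884 - 7/44)*((-298 - 1*194) + 3687) = 214889*((-298 - 194) + 3687)/44 = 214889*(-492 + 3687)/44 = (214889/44)*3195 = 686570355/44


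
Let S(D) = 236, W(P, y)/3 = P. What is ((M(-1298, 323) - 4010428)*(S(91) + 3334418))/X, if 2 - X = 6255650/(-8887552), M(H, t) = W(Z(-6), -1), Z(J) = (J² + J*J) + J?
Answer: -59425414452896145920/12015377 ≈ -4.9458e+12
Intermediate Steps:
Z(J) = J + 2*J² (Z(J) = (J² + J²) + J = 2*J² + J = J + 2*J²)
W(P, y) = 3*P
M(H, t) = 198 (M(H, t) = 3*(-6*(1 + 2*(-6))) = 3*(-6*(1 - 12)) = 3*(-6*(-11)) = 3*66 = 198)
X = 12015377/4443776 (X = 2 - 6255650/(-8887552) = 2 - 6255650*(-1)/8887552 = 2 - 1*(-3127825/4443776) = 2 + 3127825/4443776 = 12015377/4443776 ≈ 2.7039)
((M(-1298, 323) - 4010428)*(S(91) + 3334418))/X = ((198 - 4010428)*(236 + 3334418))/(12015377/4443776) = -4010230*3334654*(4443776/12015377) = -13372729510420*4443776/12015377 = -59425414452896145920/12015377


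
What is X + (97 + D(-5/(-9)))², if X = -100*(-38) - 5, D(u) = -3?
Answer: 12631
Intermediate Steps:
X = 3795 (X = 3800 - 5 = 3795)
X + (97 + D(-5/(-9)))² = 3795 + (97 - 3)² = 3795 + 94² = 3795 + 8836 = 12631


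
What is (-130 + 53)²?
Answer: 5929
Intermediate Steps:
(-130 + 53)² = (-77)² = 5929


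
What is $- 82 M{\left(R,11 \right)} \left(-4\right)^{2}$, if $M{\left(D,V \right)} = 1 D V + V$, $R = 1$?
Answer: $-28864$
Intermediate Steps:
$M{\left(D,V \right)} = V + D V$ ($M{\left(D,V \right)} = D V + V = V + D V$)
$- 82 M{\left(R,11 \right)} \left(-4\right)^{2} = - 82 \cdot 11 \left(1 + 1\right) \left(-4\right)^{2} = - 82 \cdot 11 \cdot 2 \cdot 16 = \left(-82\right) 22 \cdot 16 = \left(-1804\right) 16 = -28864$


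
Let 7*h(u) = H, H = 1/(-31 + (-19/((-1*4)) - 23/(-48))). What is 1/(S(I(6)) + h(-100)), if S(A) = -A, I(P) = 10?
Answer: -8659/86638 ≈ -0.099945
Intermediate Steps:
H = -48/1237 (H = 1/(-31 + (-19/(-4) - 23*(-1/48))) = 1/(-31 + (-19*(-¼) + 23/48)) = 1/(-31 + (19/4 + 23/48)) = 1/(-31 + 251/48) = 1/(-1237/48) = -48/1237 ≈ -0.038804)
h(u) = -48/8659 (h(u) = (⅐)*(-48/1237) = -48/8659)
1/(S(I(6)) + h(-100)) = 1/(-1*10 - 48/8659) = 1/(-10 - 48/8659) = 1/(-86638/8659) = -8659/86638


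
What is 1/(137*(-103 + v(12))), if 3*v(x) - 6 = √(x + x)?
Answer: -303/4191515 - 2*√6/4191515 ≈ -7.3458e-5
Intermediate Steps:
v(x) = 2 + √2*√x/3 (v(x) = 2 + √(x + x)/3 = 2 + √(2*x)/3 = 2 + (√2*√x)/3 = 2 + √2*√x/3)
1/(137*(-103 + v(12))) = 1/(137*(-103 + (2 + √2*√12/3))) = 1/(137*(-103 + (2 + √2*(2*√3)/3))) = 1/(137*(-103 + (2 + 2*√6/3))) = 1/(137*(-101 + 2*√6/3)) = 1/(-13837 + 274*√6/3)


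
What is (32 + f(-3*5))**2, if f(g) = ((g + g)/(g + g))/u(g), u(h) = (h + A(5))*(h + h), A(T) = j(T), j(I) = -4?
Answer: 332734081/324900 ≈ 1024.1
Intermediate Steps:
A(T) = -4
u(h) = 2*h*(-4 + h) (u(h) = (h - 4)*(h + h) = (-4 + h)*(2*h) = 2*h*(-4 + h))
f(g) = 1/(2*g*(-4 + g)) (f(g) = ((g + g)/(g + g))/((2*g*(-4 + g))) = ((2*g)/((2*g)))*(1/(2*g*(-4 + g))) = ((2*g)*(1/(2*g)))*(1/(2*g*(-4 + g))) = 1*(1/(2*g*(-4 + g))) = 1/(2*g*(-4 + g)))
(32 + f(-3*5))**2 = (32 + 1/(2*((-3*5))*(-4 - 3*5)))**2 = (32 + (1/2)/(-15*(-4 - 15)))**2 = (32 + (1/2)*(-1/15)/(-19))**2 = (32 + (1/2)*(-1/15)*(-1/19))**2 = (32 + 1/570)**2 = (18241/570)**2 = 332734081/324900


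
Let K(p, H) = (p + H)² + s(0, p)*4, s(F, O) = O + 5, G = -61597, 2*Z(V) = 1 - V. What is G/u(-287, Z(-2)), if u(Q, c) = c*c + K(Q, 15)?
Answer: -246388/291433 ≈ -0.84544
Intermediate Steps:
Z(V) = ½ - V/2 (Z(V) = (1 - V)/2 = ½ - V/2)
s(F, O) = 5 + O
K(p, H) = 20 + (H + p)² + 4*p (K(p, H) = (p + H)² + (5 + p)*4 = (H + p)² + (20 + 4*p) = 20 + (H + p)² + 4*p)
u(Q, c) = 20 + c² + (15 + Q)² + 4*Q (u(Q, c) = c*c + (20 + (15 + Q)² + 4*Q) = c² + (20 + (15 + Q)² + 4*Q) = 20 + c² + (15 + Q)² + 4*Q)
G/u(-287, Z(-2)) = -61597/(245 + (-287)² + (½ - ½*(-2))² + 34*(-287)) = -61597/(245 + 82369 + (½ + 1)² - 9758) = -61597/(245 + 82369 + (3/2)² - 9758) = -61597/(245 + 82369 + 9/4 - 9758) = -61597/291433/4 = -61597*4/291433 = -246388/291433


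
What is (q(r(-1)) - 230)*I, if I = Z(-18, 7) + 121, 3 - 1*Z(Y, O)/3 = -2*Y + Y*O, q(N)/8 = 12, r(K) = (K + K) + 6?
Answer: -53600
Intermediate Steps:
r(K) = 6 + 2*K (r(K) = 2*K + 6 = 6 + 2*K)
q(N) = 96 (q(N) = 8*12 = 96)
Z(Y, O) = 9 + 6*Y - 3*O*Y (Z(Y, O) = 9 - 3*(-2*Y + Y*O) = 9 - 3*(-2*Y + O*Y) = 9 + (6*Y - 3*O*Y) = 9 + 6*Y - 3*O*Y)
I = 400 (I = (9 + 6*(-18) - 3*7*(-18)) + 121 = (9 - 108 + 378) + 121 = 279 + 121 = 400)
(q(r(-1)) - 230)*I = (96 - 230)*400 = -134*400 = -53600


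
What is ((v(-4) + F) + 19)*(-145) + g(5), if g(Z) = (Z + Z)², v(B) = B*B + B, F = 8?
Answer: -5555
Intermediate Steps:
v(B) = B + B² (v(B) = B² + B = B + B²)
g(Z) = 4*Z² (g(Z) = (2*Z)² = 4*Z²)
((v(-4) + F) + 19)*(-145) + g(5) = ((-4*(1 - 4) + 8) + 19)*(-145) + 4*5² = ((-4*(-3) + 8) + 19)*(-145) + 4*25 = ((12 + 8) + 19)*(-145) + 100 = (20 + 19)*(-145) + 100 = 39*(-145) + 100 = -5655 + 100 = -5555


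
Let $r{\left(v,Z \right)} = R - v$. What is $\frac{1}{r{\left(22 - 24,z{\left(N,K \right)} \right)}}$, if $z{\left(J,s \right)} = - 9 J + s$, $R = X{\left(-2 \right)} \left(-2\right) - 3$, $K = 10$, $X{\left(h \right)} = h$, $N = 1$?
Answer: $\frac{1}{3} \approx 0.33333$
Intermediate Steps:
$R = 1$ ($R = \left(-2\right) \left(-2\right) - 3 = 4 - 3 = 1$)
$z{\left(J,s \right)} = s - 9 J$
$r{\left(v,Z \right)} = 1 - v$
$\frac{1}{r{\left(22 - 24,z{\left(N,K \right)} \right)}} = \frac{1}{1 - \left(22 - 24\right)} = \frac{1}{1 - -2} = \frac{1}{1 + 2} = \frac{1}{3}$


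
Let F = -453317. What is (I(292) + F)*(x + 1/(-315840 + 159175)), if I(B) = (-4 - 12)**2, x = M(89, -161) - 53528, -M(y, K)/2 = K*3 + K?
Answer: 3707932594208661/156665 ≈ 2.3668e+10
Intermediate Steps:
M(y, K) = -8*K (M(y, K) = -2*(K*3 + K) = -2*(3*K + K) = -8*K)
x = -52240 (x = -8*(-161) - 53528 = 1288 - 53528 = -52240)
I(B) = 256 (I(B) = (-16)**2 = 256)
(I(292) + F)*(x + 1/(-315840 + 159175)) = (256 - 453317)*(-52240 + 1/(-315840 + 159175)) = -453061*(-52240 + 1/(-156665)) = -453061*(-52240 - 1/156665) = -453061*(-8184179601/156665) = 3707932594208661/156665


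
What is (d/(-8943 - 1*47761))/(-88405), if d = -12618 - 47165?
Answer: -59783/5012917120 ≈ -1.1926e-5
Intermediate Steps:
d = -59783
(d/(-8943 - 1*47761))/(-88405) = -59783/(-8943 - 1*47761)/(-88405) = -59783/(-8943 - 47761)*(-1/88405) = -59783/(-56704)*(-1/88405) = -59783*(-1/56704)*(-1/88405) = (59783/56704)*(-1/88405) = -59783/5012917120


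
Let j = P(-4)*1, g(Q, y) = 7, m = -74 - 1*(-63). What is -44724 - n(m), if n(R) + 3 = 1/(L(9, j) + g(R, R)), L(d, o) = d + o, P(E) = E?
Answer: -536653/12 ≈ -44721.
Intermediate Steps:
m = -11 (m = -74 + 63 = -11)
j = -4 (j = -4*1 = -4)
n(R) = -35/12 (n(R) = -3 + 1/((9 - 4) + 7) = -3 + 1/(5 + 7) = -3 + 1/12 = -35/12)
-44724 - n(m) = -44724 - 1*(-35/12) = -44724 + 35/12 = -536653/12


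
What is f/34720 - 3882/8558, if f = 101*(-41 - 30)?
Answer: -98076229/148566880 ≈ -0.66015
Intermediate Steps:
f = -7171 (f = 101*(-71) = -7171)
f/34720 - 3882/8558 = -7171/34720 - 3882/8558 = -7171*1/34720 - 3882*1/8558 = -7171/34720 - 1941/4279 = -98076229/148566880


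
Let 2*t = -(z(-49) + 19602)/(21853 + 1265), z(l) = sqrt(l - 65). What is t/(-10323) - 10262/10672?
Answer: -22674926737/23581870376 + I*sqrt(114)/477294228 ≈ -0.96154 + 2.237e-8*I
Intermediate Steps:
z(l) = sqrt(-65 + l)
t = -3267/7706 - I*sqrt(114)/46236 (t = (-(sqrt(-65 - 49) + 19602)/(21853 + 1265))/2 = (-(sqrt(-114) + 19602)/23118)/2 = (-(I*sqrt(114) + 19602)/23118)/2 = (-(19602 + I*sqrt(114))/23118)/2 = (-(3267/3853 + I*sqrt(114)/23118))/2 = (-3267/3853 - I*sqrt(114)/23118)/2 = -3267/7706 - I*sqrt(114)/46236 ≈ -0.42396 - 0.00023093*I)
t/(-10323) - 10262/10672 = (-3267/7706 - I*sqrt(114)/46236)/(-10323) - 10262/10672 = (-3267/7706 - I*sqrt(114)/46236)*(-1/10323) - 10262*1/10672 = (363/8838782 + I*sqrt(114)/477294228) - 5131/5336 = -22674926737/23581870376 + I*sqrt(114)/477294228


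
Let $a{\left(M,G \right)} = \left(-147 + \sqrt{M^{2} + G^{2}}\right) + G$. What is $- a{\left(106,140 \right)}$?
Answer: $7 - 2 \sqrt{7709} \approx -168.6$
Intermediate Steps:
$a{\left(M,G \right)} = -147 + G + \sqrt{G^{2} + M^{2}}$ ($a{\left(M,G \right)} = \left(-147 + \sqrt{G^{2} + M^{2}}\right) + G = -147 + G + \sqrt{G^{2} + M^{2}}$)
$- a{\left(106,140 \right)} = - (-147 + 140 + \sqrt{140^{2} + 106^{2}}) = - (-147 + 140 + \sqrt{19600 + 11236}) = - (-147 + 140 + \sqrt{30836}) = - (-147 + 140 + 2 \sqrt{7709}) = - (-7 + 2 \sqrt{7709}) = 7 - 2 \sqrt{7709}$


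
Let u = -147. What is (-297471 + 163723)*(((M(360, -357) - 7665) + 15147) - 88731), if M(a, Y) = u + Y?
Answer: 10934300244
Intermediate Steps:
M(a, Y) = -147 + Y
(-297471 + 163723)*(((M(360, -357) - 7665) + 15147) - 88731) = (-297471 + 163723)*((((-147 - 357) - 7665) + 15147) - 88731) = -133748*(((-504 - 7665) + 15147) - 88731) = -133748*((-8169 + 15147) - 88731) = -133748*(6978 - 88731) = -133748*(-81753) = 10934300244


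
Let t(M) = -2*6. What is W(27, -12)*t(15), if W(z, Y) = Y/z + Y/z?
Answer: 32/3 ≈ 10.667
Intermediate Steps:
t(M) = -12
W(z, Y) = 2*Y/z
W(27, -12)*t(15) = (2*(-12)/27)*(-12) = (2*(-12)*(1/27))*(-12) = -8/9*(-12) = 32/3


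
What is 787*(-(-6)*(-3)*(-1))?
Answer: 14166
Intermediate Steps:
787*(-(-6)*(-3)*(-1)) = 787*(-2*9*(-1)) = 787*(-18*(-1)) = 787*18 = 14166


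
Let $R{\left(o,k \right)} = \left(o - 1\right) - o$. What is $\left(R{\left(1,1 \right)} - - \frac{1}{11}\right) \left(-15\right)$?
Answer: $\frac{150}{11} \approx 13.636$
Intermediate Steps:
$R{\left(o,k \right)} = -1$ ($R{\left(o,k \right)} = \left(-1 + o\right) - o = -1$)
$\left(R{\left(1,1 \right)} - - \frac{1}{11}\right) \left(-15\right) = \left(-1 - - \frac{1}{11}\right) \left(-15\right) = \left(-1 + \frac{1}{11}\right) \left(-15\right) = \left(- \frac{10}{11}\right) \left(-15\right) = \frac{150}{11}$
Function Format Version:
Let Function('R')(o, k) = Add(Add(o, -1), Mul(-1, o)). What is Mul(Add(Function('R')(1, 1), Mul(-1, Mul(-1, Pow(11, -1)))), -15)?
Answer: Rational(150, 11) ≈ 13.636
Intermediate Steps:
Function('R')(o, k) = -1 (Function('R')(o, k) = Add(Add(-1, o), Mul(-1, o)) = -1)
Mul(Add(Function('R')(1, 1), Mul(-1, Mul(-1, Pow(11, -1)))), -15) = Mul(Add(-1, Mul(-1, Mul(-1, Pow(11, -1)))), -15) = Mul(Add(-1, Mul(-1, Mul(-1, Rational(1, 11)))), -15) = Mul(Add(-1, Mul(-1, Rational(-1, 11))), -15) = Mul(Add(-1, Rational(1, 11)), -15) = Mul(Rational(-10, 11), -15) = Rational(150, 11)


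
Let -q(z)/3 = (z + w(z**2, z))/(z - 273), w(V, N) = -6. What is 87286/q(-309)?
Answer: -16933484/315 ≈ -53757.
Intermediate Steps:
q(z) = -3*(-6 + z)/(-273 + z) (q(z) = -3*(z - 6)/(z - 273) = -3*(-6 + z)/(-273 + z))
87286/q(-309) = 87286/((3*(6 - 1*(-309))/(-273 - 309))) = 87286/((3*(6 + 309)/(-582))) = 87286/((3*(-1/582)*315)) = 87286/(-315/194) = 87286*(-194/315) = -16933484/315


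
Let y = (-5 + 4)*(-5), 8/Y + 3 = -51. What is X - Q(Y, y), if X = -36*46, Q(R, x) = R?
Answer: -44708/27 ≈ -1655.9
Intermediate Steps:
Y = -4/27 (Y = 8/(-3 - 51) = 8/(-54) = 8*(-1/54) = -4/27 ≈ -0.14815)
y = 5 (y = -1*(-5) = 5)
X = -1656
X - Q(Y, y) = -1656 - 1*(-4/27) = -1656 + 4/27 = -44708/27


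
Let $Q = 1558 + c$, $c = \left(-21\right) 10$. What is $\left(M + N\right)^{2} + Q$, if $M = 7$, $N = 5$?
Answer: $1492$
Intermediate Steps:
$c = -210$
$Q = 1348$ ($Q = 1558 - 210 = 1348$)
$\left(M + N\right)^{2} + Q = \left(7 + 5\right)^{2} + 1348 = 12^{2} + 1348 = 144 + 1348 = 1492$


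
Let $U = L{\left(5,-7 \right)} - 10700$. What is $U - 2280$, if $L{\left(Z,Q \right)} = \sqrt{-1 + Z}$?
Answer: $-12978$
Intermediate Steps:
$U = -10698$ ($U = \sqrt{-1 + 5} - 10700 = \sqrt{4} - 10700 = 2 - 10700 = -10698$)
$U - 2280 = -10698 - 2280 = -12978$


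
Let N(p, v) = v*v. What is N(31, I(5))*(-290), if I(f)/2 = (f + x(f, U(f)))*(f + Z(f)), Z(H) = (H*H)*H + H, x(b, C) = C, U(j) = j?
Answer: -2114100000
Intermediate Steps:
Z(H) = H + H**3 (Z(H) = H**2*H + H = H**3 + H = H + H**3)
I(f) = 4*f*(f**3 + 2*f) (I(f) = 2*((f + f)*(f + (f + f**3))) = 2*((2*f)*(f**3 + 2*f)) = 2*(2*f*(f**3 + 2*f)) = 4*f*(f**3 + 2*f))
N(p, v) = v**2
N(31, I(5))*(-290) = (4*5**2*(2 + 5**2))**2*(-290) = (4*25*(2 + 25))**2*(-290) = (4*25*27)**2*(-290) = 2700**2*(-290) = 7290000*(-290) = -2114100000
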